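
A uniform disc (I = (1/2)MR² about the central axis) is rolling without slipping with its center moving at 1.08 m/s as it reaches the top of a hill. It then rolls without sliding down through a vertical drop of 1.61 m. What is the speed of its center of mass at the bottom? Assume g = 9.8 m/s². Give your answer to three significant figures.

v ≈ 4.71 m/s

Here I = (1/2)MR², so the shape factor k = I/(MR²) = 0.5.
Pure rolling means v = ωR; then KE = ½Mv² + ½I(v/R)² = ½(1+k)Mv² = (3/4)Mv².
Conserving energy between top and bottom: (3/4)Mv² = (3/4)Mv₀² + Mgh, hence v² = v₀² + 2gh/(1+k).
v = √(1.08² + 2×9.8×1.61/1.5) = √22.2 ≈ 4.71 m/s.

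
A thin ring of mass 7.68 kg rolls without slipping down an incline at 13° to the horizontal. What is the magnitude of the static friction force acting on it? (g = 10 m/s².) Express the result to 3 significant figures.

f ≈ 8.64 N

Here I = MR², so the shape factor k = I/(MR²) = 1.
Along the incline Mg sinθ − f = Ma, and torque about the center fR = Iα = kMR²(a/R) gives f = kMa.
Combining, a = g sinθ/(1+k) and f = kMa = kMg sinθ/(1+k).
f = 1 × 7.68 × 10 × sin13° / 2 ≈ 8.64 N.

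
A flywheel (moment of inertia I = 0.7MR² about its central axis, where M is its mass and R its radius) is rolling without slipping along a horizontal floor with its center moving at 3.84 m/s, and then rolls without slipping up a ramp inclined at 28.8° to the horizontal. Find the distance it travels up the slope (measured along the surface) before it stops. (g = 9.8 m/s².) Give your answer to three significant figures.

d ≈ 2.65 m

With I = 0.7MR², the ratio k = I/(MR²) is 0.7.
Rolling without slipping gives ω = v/R, so the total kinetic energy is ½Mv² + ½Iω² = ½(1+k)Mv² = (17/20)Mv².
Setting this equal to Mgh gives the vertical rise h = (1+k)v₀²/(2g) = 1.7×3.84²/(2×9.8) = 1.279 m.
Along the incline, d = h/sinθ = 1.279/sin28.8° ≈ 2.65 m.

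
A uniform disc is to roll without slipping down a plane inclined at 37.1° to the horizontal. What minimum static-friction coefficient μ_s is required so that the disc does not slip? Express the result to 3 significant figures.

The moment of inertia is (1/2)MR², giving k ≡ I/(MR²) = 0.5.
Newton's second law down the slope: Mg sinθ − f = Ma. The torque equation fR = Iα (with α = a/R) gives f = kMa.
These give a = g sinθ/(1+k) and the required friction f = kMg sinθ/(1+k).
The normal force is N = Mg cosθ, so μ_min = f/N = k tanθ/(1+k).
μ_min = 0.5 × tan37.1° / 1.5 ≈ 0.252.

μ_min ≈ 0.252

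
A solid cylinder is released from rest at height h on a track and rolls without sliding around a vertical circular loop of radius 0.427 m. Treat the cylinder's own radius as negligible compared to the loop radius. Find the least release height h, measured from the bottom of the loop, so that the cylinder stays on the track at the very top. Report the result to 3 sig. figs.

Here I = (1/2)MR², so the shape factor k = I/(MR²) = 0.5.
At the top, contact is just lost when gravity alone supplies the centripetal force: Mg = Mv_top²/r, i.e. v_top² = gr.
With ω = v/R, the kinetic energy at speed v is ½(1+k)Mv² = (3/4)Mv².
Energy conservation from release (height h) to the top (height 2r): Mgh = Mg(2r) + (3/4)M·gr.
Thus h_min = 2r + (1+k)r/2 = r(2 + 1.5/2) = 0.427 × 2.75 ≈ 1.17 m.

h_min ≈ 1.17 m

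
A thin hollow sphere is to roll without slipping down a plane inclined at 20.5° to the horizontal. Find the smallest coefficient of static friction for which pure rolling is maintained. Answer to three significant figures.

μ_min ≈ 0.150

Here I = (2/3)MR², so the shape factor k = I/(MR²) = 2/3.
Translational: Mg sinθ − f = Ma. Rotational about the CM: fR = Iα = kMRa, so f = kMa.
These give a = g sinθ/(1+k) and the required friction f = kMg sinθ/(1+k).
With N = Mg cosθ, the no-slip condition f ≤ μN gives μ_min = f/N = k tanθ/(1+k).
μ_min = (2/3) × tan20.5° / 1.667 ≈ 0.150.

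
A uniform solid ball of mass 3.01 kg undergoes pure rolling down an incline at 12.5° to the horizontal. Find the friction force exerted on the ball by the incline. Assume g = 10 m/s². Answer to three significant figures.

f ≈ 1.86 N

For this body I = (2/5)MR², i.e. k = I/(MR²) = 0.4.
Translational: Mg sinθ − f = Ma. Rotational about the CM: fR = Iα = kMRa, so f = kMa.
Combining, a = g sinθ/(1+k) and f = kMa = kMg sinθ/(1+k).
f = 0.4 × 3.01 × 10 × sin12.5° / 1.4 ≈ 1.86 N.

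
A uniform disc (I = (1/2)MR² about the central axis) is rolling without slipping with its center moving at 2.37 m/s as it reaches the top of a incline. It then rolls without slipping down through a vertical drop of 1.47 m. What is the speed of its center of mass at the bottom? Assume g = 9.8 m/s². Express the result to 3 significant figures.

For this body I = (1/2)MR², i.e. k = I/(MR²) = 0.5.
Pure rolling means v = ωR; then KE = ½Mv² + ½I(v/R)² = ½(1+k)Mv² = (3/4)Mv².
Energy conservation: (3/4)Mv₀² + Mgh = (3/4)Mv², so v² = v₀² + 2gh/(1+k).
v = √(2.37² + 2×9.8×1.47/1.5) = √24.82 ≈ 4.98 m/s.

v ≈ 4.98 m/s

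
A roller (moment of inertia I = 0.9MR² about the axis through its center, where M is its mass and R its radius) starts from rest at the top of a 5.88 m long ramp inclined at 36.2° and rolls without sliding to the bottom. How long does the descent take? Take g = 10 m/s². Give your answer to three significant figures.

t ≈ 1.95 s

For this body I = 0.9MR², i.e. k = I/(MR²) = 0.9.
Translational: Mg sinθ − f = Ma. Rotational about the CM: fR = Iα = kMRa, so f = kMa.
Hence a = g sinθ/(1+k) = 10×sin36.2°/1.9 = 3.108 m/s².
With constant a from rest, t = √(2L/a) = √(2·5.88/3.108) ≈ 1.95 s.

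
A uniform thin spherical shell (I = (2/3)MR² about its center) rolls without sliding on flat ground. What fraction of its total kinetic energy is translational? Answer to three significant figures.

For this body I = (2/3)MR², i.e. k = I/(MR²) = 2/3.
Since ω = v/R, the translational part is ½Mv² and the rotational part is ½I(v/R)² = ½kMv²; the total is ½(1+k)Mv².
The translational fraction is therefore 1/(1+k) = 1/1.667 ≈ 0.600.

fraction ≈ 0.600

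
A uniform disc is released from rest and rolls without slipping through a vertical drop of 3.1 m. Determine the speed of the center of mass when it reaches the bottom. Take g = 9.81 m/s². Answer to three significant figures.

v ≈ 6.37 m/s

For this body I = (1/2)MR², i.e. k = I/(MR²) = 0.5.
Rolling without slipping gives ω = v/R, so the total kinetic energy is ½Mv² + ½Iω² = ½(1+k)Mv² = (3/4)Mv².
Setting Mgh = (3/4)Mv² gives v = √(2gh/(1+k)) = √(2·9.81·3.1/1.5) ≈ 6.37 m/s.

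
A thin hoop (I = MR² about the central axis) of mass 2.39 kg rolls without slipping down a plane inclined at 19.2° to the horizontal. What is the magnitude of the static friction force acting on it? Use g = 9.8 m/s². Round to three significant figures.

Here I = MR², so the shape factor k = I/(MR²) = 1.
Along the incline Mg sinθ − f = Ma, and torque about the center fR = Iα = kMR²(a/R) gives f = kMa.
Combining, a = g sinθ/(1+k) and f = kMa = kMg sinθ/(1+k).
f = 1 × 2.39 × 9.8 × sin19.2° / 2 ≈ 3.85 N.

f ≈ 3.85 N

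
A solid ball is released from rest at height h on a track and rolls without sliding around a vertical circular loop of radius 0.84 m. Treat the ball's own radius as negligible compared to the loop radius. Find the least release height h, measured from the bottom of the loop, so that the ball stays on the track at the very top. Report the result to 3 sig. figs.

h_min ≈ 2.27 m

For this body I = (2/5)MR², i.e. k = I/(MR²) = 0.4.
At the top, contact is just lost when gravity alone supplies the centripetal force: Mg = Mv_top²/r, i.e. v_top² = gr.
With ω = v/R, the kinetic energy at speed v is ½(1+k)Mv² = (7/10)Mv².
Energy conservation from release (height h) to the top (height 2r): Mgh = Mg(2r) + (7/10)M·gr.
Thus h_min = 2r + (1+k)r/2 = r(2 + 1.4/2) = 0.84 × 2.7 ≈ 2.27 m.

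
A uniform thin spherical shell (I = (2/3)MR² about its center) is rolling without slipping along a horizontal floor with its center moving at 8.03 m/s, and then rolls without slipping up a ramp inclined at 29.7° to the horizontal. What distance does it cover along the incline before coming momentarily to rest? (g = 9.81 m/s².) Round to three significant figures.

d ≈ 11.1 m

For this body I = (2/3)MR², i.e. k = I/(MR²) = 2/3.
The rolling condition ω = v/R makes the rotational term ½I(v/R)² = ½kMv², so KE_total = ½(1+k)Mv² = (5/6)Mv².
Setting this equal to Mgh gives the vertical rise h = (1+k)v₀²/(2g) = 1.667×8.03²/(2×9.81) = 5.477 m.
The distance along the slope is d = h/sinθ = 5.477/sin29.7° ≈ 11.1 m.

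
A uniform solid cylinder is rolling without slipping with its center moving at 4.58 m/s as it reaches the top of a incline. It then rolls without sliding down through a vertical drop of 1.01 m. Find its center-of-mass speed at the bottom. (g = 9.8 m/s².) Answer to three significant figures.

With I = (1/2)MR², the ratio k = I/(MR²) is 0.5.
Since it rolls without slipping, ω = v/R and KE = ½Mv² + ½Iω² = ½(1+k)Mv² = (3/4)Mv².
Energy conservation: (3/4)Mv₀² + Mgh = (3/4)Mv², so v² = v₀² + 2gh/(1+k).
v = √(4.58² + 2×9.8×1.01/1.5) = √34.17 ≈ 5.85 m/s.

v ≈ 5.85 m/s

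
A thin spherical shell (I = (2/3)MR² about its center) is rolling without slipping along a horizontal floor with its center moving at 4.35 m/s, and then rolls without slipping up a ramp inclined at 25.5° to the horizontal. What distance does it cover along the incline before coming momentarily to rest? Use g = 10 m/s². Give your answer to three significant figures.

Here I = (2/3)MR², so the shape factor k = I/(MR²) = 2/3.
Pure rolling means v = ωR; then KE = ½Mv² + ½I(v/R)² = ½(1+k)Mv² = (5/6)Mv².
Setting this equal to Mgh gives the vertical rise h = (1+k)v₀²/(2g) = 1.667×4.35²/(2×10) = 1.577 m.
The distance along the slope is d = h/sinθ = 1.577/sin25.5° ≈ 3.66 m.

d ≈ 3.66 m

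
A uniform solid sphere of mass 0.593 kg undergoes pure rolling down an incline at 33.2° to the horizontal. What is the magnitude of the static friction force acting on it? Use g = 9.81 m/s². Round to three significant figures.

With I = (2/5)MR², the ratio k = I/(MR²) is 0.4.
Newton's second law down the slope: Mg sinθ − f = Ma. The torque equation fR = Iα (with α = a/R) gives f = kMa.
Combining, a = g sinθ/(1+k) and f = kMa = kMg sinθ/(1+k).
f = 0.4 × 0.593 × 9.81 × sin33.2° / 1.4 ≈ 0.910 N.

f ≈ 0.910 N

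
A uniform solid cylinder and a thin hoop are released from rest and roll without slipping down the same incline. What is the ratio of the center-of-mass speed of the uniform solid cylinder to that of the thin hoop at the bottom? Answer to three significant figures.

Each satisfies Mgh = ½(1+k)Mv² with k = I/(MR²), so v ∝ 1/√(1+k).
For the uniform solid cylinder k = 0.5; for the thin hoop k = 1.
v₁/v₂ = √((1+k₂)/(1+k₁)) = √(2/1.5) ≈ 1.15.

v_ratio ≈ 1.15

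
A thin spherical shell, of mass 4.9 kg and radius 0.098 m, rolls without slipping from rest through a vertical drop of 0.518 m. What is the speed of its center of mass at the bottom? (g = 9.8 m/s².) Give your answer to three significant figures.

Here I = (2/3)MR², so the shape factor k = I/(MR²) = 2/3.
The rolling condition ω = v/R makes the rotational term ½I(v/R)² = ½kMv², so KE_total = ½(1+k)Mv² = (5/6)Mv².
Setting Mgh = (5/6)Mv² gives v = √(2gh/(1+k)) = √(2·9.8·0.518/1.667) ≈ 2.47 m/s.

v ≈ 2.47 m/s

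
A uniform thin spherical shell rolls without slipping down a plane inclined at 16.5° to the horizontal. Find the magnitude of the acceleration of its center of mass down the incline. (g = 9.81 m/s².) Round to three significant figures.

a ≈ 1.67 m/s²

Here I = (2/3)MR², so the shape factor k = I/(MR²) = 2/3.
Newton's second law down the slope: Mg sinθ − f = Ma. The torque equation fR = Iα (with α = a/R) gives f = kMa.
Eliminating f: Mg sinθ = (1+k)Ma, so a = g sinθ/(1+k) = 9.81 × sin16.5° / 1.667 ≈ 1.67 m/s².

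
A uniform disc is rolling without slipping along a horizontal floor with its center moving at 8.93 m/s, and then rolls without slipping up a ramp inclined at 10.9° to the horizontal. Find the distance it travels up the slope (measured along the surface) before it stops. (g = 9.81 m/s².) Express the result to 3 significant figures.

For this body I = (1/2)MR², i.e. k = I/(MR²) = 0.5.
Pure rolling means v = ωR; then KE = ½Mv² + ½I(v/R)² = ½(1+k)Mv² = (3/4)Mv².
Setting this equal to Mgh gives the vertical rise h = (1+k)v₀²/(2g) = 1.5×8.93²/(2×9.81) = 6.097 m.
The distance along the slope is d = h/sinθ = 6.097/sin10.9° ≈ 32.2 m.

d ≈ 32.2 m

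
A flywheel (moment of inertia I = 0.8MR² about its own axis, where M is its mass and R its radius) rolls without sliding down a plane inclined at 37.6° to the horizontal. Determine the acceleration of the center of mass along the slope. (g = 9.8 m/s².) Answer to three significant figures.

With I = 0.8MR², the ratio k = I/(MR²) is 0.8.
Along the incline Mg sinθ − f = Ma, and torque about the center fR = Iα = kMR²(a/R) gives f = kMa.
Eliminating f: Mg sinθ = (1+k)Ma, so a = g sinθ/(1+k) = 9.8 × sin37.6° / 1.8 ≈ 3.32 m/s².

a ≈ 3.32 m/s²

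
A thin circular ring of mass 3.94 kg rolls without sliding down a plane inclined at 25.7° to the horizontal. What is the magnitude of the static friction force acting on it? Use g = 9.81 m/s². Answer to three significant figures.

The moment of inertia is MR², giving k ≡ I/(MR²) = 1.
Newton's second law down the slope: Mg sinθ − f = Ma. The torque equation fR = Iα (with α = a/R) gives f = kMa.
Combining, a = g sinθ/(1+k) and f = kMa = kMg sinθ/(1+k).
f = 1 × 3.94 × 9.81 × sin25.7° / 2 ≈ 8.38 N.

f ≈ 8.38 N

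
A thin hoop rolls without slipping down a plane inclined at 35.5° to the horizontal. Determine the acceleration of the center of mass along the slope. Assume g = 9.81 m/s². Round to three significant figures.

a ≈ 2.85 m/s²

For this body I = MR², i.e. k = I/(MR²) = 1.
Along the incline Mg sinθ − f = Ma, and torque about the center fR = Iα = kMR²(a/R) gives f = kMa.
Eliminating f: Mg sinθ = (1+k)Ma, so a = g sinθ/(1+k) = 9.81 × sin35.5° / 2 ≈ 2.85 m/s².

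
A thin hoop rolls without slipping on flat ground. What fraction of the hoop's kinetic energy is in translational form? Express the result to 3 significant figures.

For this body I = MR², i.e. k = I/(MR²) = 1.
Since ω = v/R, the translational part is ½Mv² and the rotational part is ½I(v/R)² = ½kMv²; the total is ½(1+k)Mv².
The translational fraction is therefore 1/(1+k) = 1/2 ≈ 0.500.

fraction ≈ 0.500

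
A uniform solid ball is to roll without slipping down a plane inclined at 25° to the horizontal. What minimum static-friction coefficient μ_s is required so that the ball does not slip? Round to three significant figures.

μ_min ≈ 0.133

The moment of inertia is (2/5)MR², giving k ≡ I/(MR²) = 0.4.
Along the incline Mg sinθ − f = Ma, and torque about the center fR = Iα = kMR²(a/R) gives f = kMa.
These give a = g sinθ/(1+k) and the required friction f = kMg sinθ/(1+k).
With N = Mg cosθ, the no-slip condition f ≤ μN gives μ_min = f/N = k tanθ/(1+k).
μ_min = 0.4 × tan25° / 1.4 ≈ 0.133.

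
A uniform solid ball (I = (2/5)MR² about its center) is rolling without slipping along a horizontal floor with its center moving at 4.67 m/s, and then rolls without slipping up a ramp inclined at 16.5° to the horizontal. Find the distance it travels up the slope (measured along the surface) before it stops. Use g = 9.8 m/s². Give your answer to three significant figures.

With I = (2/5)MR², the ratio k = I/(MR²) is 0.4.
Since it rolls without slipping, ω = v/R and KE = ½Mv² + ½Iω² = ½(1+k)Mv² = (7/10)Mv².
Setting this equal to Mgh gives the vertical rise h = (1+k)v₀²/(2g) = 1.4×4.67²/(2×9.8) = 1.558 m.
Along the incline, d = h/sinθ = 1.558/sin16.5° ≈ 5.48 m.

d ≈ 5.48 m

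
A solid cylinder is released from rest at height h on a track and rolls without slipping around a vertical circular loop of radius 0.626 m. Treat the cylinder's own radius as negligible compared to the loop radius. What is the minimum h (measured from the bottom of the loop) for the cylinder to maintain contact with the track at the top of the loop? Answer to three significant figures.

h_min ≈ 1.72 m

With I = (1/2)MR², the ratio k = I/(MR²) is 0.5.
At the top, contact is just lost when gravity alone supplies the centripetal force: Mg = Mv_top²/r, i.e. v_top² = gr.
With ω = v/R, the kinetic energy at speed v is ½(1+k)Mv² = (3/4)Mv².
Energy conservation from release (height h) to the top (height 2r): Mgh = Mg(2r) + (3/4)M·gr.
Thus h_min = 2r + (1+k)r/2 = r(2 + 1.5/2) = 0.626 × 2.75 ≈ 1.72 m.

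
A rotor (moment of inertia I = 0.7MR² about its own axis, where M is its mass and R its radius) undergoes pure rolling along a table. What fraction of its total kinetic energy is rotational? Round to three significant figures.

The moment of inertia is 0.7MR², giving k ≡ I/(MR²) = 0.7.
Since ω = v/R, the translational part is ½Mv² and the rotational part is ½I(v/R)² = ½kMv²; the total is ½(1+k)Mv².
The rotational fraction is therefore k/(1+k) = 0.7/1.7 ≈ 0.412.

fraction ≈ 0.412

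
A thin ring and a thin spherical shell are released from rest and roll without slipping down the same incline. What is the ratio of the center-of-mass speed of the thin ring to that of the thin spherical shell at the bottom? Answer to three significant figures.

Each satisfies Mgh = ½(1+k)Mv² with k = I/(MR²), so v ∝ 1/√(1+k).
For the thin ring k = 1; for the thin spherical shell k = 2/3.
v₁/v₂ = √((1+k₂)/(1+k₁)) = √(1.667/2) ≈ 0.913.

v_ratio ≈ 0.913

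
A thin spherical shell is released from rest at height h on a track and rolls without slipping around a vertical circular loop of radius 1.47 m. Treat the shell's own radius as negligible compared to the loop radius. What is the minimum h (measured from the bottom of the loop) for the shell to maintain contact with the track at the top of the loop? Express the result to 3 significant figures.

h_min ≈ 4.17 m

The moment of inertia is (2/3)MR², giving k ≡ I/(MR²) = 2/3.
At the top of the loop, the minimum-contact condition is Mg = Mv_top²/r, so v_top² = gr.
With ω = v/R, the kinetic energy at speed v is ½(1+k)Mv² = (5/6)Mv².
Energy conservation from release (height h) to the top (height 2r): Mgh = Mg(2r) + (5/6)M·gr.
Thus h_min = 2r + (1+k)r/2 = r(2 + 1.667/2) = 1.47 × 2.833 ≈ 4.17 m.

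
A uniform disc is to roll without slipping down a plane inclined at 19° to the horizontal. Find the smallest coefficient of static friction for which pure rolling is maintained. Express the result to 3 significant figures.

The moment of inertia is (1/2)MR², giving k ≡ I/(MR²) = 0.5.
Newton's second law down the slope: Mg sinθ − f = Ma. The torque equation fR = Iα (with α = a/R) gives f = kMa.
These give a = g sinθ/(1+k) and the required friction f = kMg sinθ/(1+k).
The normal force is N = Mg cosθ, so μ_min = f/N = k tanθ/(1+k).
μ_min = 0.5 × tan19° / 1.5 ≈ 0.115.

μ_min ≈ 0.115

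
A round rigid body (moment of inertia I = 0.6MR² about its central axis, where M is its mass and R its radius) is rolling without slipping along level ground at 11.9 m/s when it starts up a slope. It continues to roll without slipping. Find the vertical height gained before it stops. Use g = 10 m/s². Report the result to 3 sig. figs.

h ≈ 11.3 m

Here I = 0.6MR², so the shape factor k = I/(MR²) = 0.6.
The rolling condition ω = v/R makes the rotational term ½I(v/R)² = ½kMv², so KE_total = ½(1+k)Mv² = (4/5)Mv².
At the top the kinetic energy is zero, so (4/5)Mv₀² = Mgh.
Thus h = (1+k)v₀²/(2g) = 1.6 × 11.9² / (2 × 10) ≈ 11.3 m.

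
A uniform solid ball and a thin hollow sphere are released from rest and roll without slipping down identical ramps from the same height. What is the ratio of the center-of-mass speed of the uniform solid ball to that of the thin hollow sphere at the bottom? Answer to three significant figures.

v_ratio ≈ 1.09

Each satisfies Mgh = ½(1+k)Mv² with k = I/(MR²), so v ∝ 1/√(1+k).
For the uniform solid ball k = 0.4; for the thin hollow sphere k = 2/3.
v₁/v₂ = √((1+k₂)/(1+k₁)) = √(1.667/1.4) ≈ 1.09.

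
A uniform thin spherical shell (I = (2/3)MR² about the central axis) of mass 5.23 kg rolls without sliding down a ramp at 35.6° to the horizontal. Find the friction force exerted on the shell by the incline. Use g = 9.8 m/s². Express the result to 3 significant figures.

For this body I = (2/3)MR², i.e. k = I/(MR²) = 2/3.
Newton's second law down the slope: Mg sinθ − f = Ma. The torque equation fR = Iα (with α = a/R) gives f = kMa.
Combining, a = g sinθ/(1+k) and f = kMa = kMg sinθ/(1+k).
f = (2/3) × 5.23 × 9.8 × sin35.6° / 1.667 ≈ 11.9 N.

f ≈ 11.9 N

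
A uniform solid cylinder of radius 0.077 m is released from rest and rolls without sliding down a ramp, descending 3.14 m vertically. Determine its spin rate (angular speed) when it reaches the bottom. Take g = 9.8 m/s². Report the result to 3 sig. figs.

With I = (1/2)MR², the ratio k = I/(MR²) is 0.5.
The rolling condition ω = v/R makes the rotational term ½I(v/R)² = ½kMv², so KE_total = ½(1+k)Mv² = (3/4)Mv².
Energy conservation Mgh = ½(1+k)Mv² gives v = √(2gh/(1+k)) = √(2 × 9.8 × 3.14 / 1.5) = 6.405 m/s.
The angular speed follows from ω = v/R = 6.405/0.077 ≈ 83.2 rad/s.

ω ≈ 83.2 rad/s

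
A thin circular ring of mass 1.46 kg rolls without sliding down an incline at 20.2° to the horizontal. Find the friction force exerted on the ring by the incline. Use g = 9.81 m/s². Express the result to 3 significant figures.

f ≈ 2.47 N

Here I = MR², so the shape factor k = I/(MR²) = 1.
Translational: Mg sinθ − f = Ma. Rotational about the CM: fR = Iα = kMRa, so f = kMa.
Combining, a = g sinθ/(1+k) and f = kMa = kMg sinθ/(1+k).
f = 1 × 1.46 × 9.81 × sin20.2° / 2 ≈ 2.47 N.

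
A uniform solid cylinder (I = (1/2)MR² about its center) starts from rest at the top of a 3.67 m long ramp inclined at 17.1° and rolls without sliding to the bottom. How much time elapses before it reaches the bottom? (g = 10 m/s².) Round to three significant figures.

For this body I = (1/2)MR², i.e. k = I/(MR²) = 0.5.
Newton's second law down the slope: Mg sinθ − f = Ma. The torque equation fR = Iα (with α = a/R) gives f = kMa.
Hence a = g sinθ/(1+k) = 10×sin17.1°/1.5 = 1.96 m/s².
Starting from rest, L = ½at², so t = √(2L/a) = √(2×3.67/1.96) ≈ 1.94 s.

t ≈ 1.94 s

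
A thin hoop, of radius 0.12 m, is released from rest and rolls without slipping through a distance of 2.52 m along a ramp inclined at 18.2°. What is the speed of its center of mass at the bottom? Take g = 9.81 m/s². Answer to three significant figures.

For this body I = MR², i.e. k = I/(MR²) = 1.
Pure rolling means v = ωR; then KE = ½Mv² + ½I(v/R)² = ½(1+k)Mv² = Mv².
The vertical drop is h = L sinθ = 2.52 × sin18.2° = 0.7871 m.
Energy conservation: Mgh = Mv², so v = √(2gh/(1+k)) = √(2 × 9.81 × 0.7871 / 2) ≈ 2.78 m/s.

v ≈ 2.78 m/s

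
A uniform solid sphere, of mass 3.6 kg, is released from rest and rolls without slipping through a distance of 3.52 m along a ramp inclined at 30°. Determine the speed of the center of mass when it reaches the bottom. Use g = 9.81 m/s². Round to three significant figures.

For this body I = (2/5)MR², i.e. k = I/(MR²) = 0.4.
Since it rolls without slipping, ω = v/R and KE = ½Mv² + ½Iω² = ½(1+k)Mv² = (7/10)Mv².
The vertical drop is h = L sinθ = 3.52 × sin30° = 1.76 m.
Setting Mgh = (7/10)Mv² gives v = √(2gh/(1+k)) = √(2·9.81·1.76/1.4) ≈ 4.97 m/s.

v ≈ 4.97 m/s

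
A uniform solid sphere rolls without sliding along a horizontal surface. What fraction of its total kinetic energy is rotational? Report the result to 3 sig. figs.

The moment of inertia is (2/5)MR², giving k ≡ I/(MR²) = 0.4.
Since ω = v/R, the translational part is ½Mv² and the rotational part is ½I(v/R)² = ½kMv²; the total is ½(1+k)Mv².
The rotational fraction is therefore k/(1+k) = 0.4/1.4 ≈ 0.286.

fraction ≈ 0.286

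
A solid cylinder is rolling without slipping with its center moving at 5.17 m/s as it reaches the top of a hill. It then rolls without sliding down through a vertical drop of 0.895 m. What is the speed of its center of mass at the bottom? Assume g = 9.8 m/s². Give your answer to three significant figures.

v ≈ 6.20 m/s

Here I = (1/2)MR², so the shape factor k = I/(MR²) = 0.5.
Since it rolls without slipping, ω = v/R and KE = ½Mv² + ½Iω² = ½(1+k)Mv² = (3/4)Mv².
Energy conservation: (3/4)Mv₀² + Mgh = (3/4)Mv², so v² = v₀² + 2gh/(1+k).
v = √(5.17² + 2×9.8×0.895/1.5) = √38.42 ≈ 6.20 m/s.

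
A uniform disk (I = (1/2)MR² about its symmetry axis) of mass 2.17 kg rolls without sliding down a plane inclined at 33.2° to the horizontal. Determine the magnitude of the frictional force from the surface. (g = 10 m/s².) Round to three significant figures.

Here I = (1/2)MR², so the shape factor k = I/(MR²) = 0.5.
Newton's second law down the slope: Mg sinθ − f = Ma. The torque equation fR = Iα (with α = a/R) gives f = kMa.
Combining, a = g sinθ/(1+k) and f = kMa = kMg sinθ/(1+k).
f = 0.5 × 2.17 × 10 × sin33.2° / 1.5 ≈ 3.96 N.

f ≈ 3.96 N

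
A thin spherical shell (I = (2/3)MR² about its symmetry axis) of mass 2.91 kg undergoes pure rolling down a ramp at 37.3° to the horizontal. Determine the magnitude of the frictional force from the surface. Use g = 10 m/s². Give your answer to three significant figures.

f ≈ 7.05 N

For this body I = (2/3)MR², i.e. k = I/(MR²) = 2/3.
Translational: Mg sinθ − f = Ma. Rotational about the CM: fR = Iα = kMRa, so f = kMa.
Combining, a = g sinθ/(1+k) and f = kMa = kMg sinθ/(1+k).
f = (2/3) × 2.91 × 10 × sin37.3° / 1.667 ≈ 7.05 N.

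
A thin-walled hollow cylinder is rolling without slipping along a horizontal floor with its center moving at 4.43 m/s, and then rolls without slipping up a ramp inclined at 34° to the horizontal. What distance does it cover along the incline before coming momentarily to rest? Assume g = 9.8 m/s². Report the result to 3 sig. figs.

d ≈ 3.58 m

Here I = MR², so the shape factor k = I/(MR²) = 1.
The rolling condition ω = v/R makes the rotational term ½I(v/R)² = ½kMv², so KE_total = ½(1+k)Mv² = Mv².
Setting this equal to Mgh gives the vertical rise h = (1+k)v₀²/(2g) = 2×4.43²/(2×9.8) = 2.003 m.
The distance along the slope is d = h/sinθ = 2.003/sin34° ≈ 3.58 m.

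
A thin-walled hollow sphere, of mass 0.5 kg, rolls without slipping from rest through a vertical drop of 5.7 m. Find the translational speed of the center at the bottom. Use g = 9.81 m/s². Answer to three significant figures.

v ≈ 8.19 m/s

With I = (2/3)MR², the ratio k = I/(MR²) is 2/3.
Since it rolls without slipping, ω = v/R and KE = ½Mv² + ½Iω² = ½(1+k)Mv² = (5/6)Mv².
Setting Mgh = (5/6)Mv² gives v = √(2gh/(1+k)) = √(2·9.81·5.7/1.667) ≈ 8.19 m/s.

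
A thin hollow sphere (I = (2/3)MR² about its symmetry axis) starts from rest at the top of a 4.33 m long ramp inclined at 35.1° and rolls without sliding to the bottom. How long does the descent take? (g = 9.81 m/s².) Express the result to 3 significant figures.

t ≈ 1.60 s

The moment of inertia is (2/3)MR², giving k ≡ I/(MR²) = 2/3.
Translational: Mg sinθ − f = Ma. Rotational about the CM: fR = Iα = kMRa, so f = kMa.
Hence a = g sinθ/(1+k) = 9.81×sin35.1°/1.667 = 3.384 m/s².
Starting from rest, L = ½at², so t = √(2L/a) = √(2×4.33/3.384) ≈ 1.60 s.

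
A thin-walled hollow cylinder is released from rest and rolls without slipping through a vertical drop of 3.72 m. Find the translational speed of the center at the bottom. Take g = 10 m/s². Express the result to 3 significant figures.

v ≈ 6.10 m/s

With I = MR², the ratio k = I/(MR²) is 1.
Rolling without slipping gives ω = v/R, so the total kinetic energy is ½Mv² + ½Iω² = ½(1+k)Mv² = Mv².
Energy conservation: Mgh = Mv², so v = √(2gh/(1+k)) = √(2 × 10 × 3.72 / 2) ≈ 6.10 m/s.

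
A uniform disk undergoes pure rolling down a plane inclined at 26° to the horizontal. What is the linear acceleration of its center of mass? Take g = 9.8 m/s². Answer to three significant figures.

a ≈ 2.86 m/s²

With I = (1/2)MR², the ratio k = I/(MR²) is 0.5.
Along the incline Mg sinθ − f = Ma, and torque about the center fR = Iα = kMR²(a/R) gives f = kMa.
Eliminating f: Mg sinθ = (1+k)Ma, so a = g sinθ/(1+k) = 9.8 × sin26° / 1.5 ≈ 2.86 m/s².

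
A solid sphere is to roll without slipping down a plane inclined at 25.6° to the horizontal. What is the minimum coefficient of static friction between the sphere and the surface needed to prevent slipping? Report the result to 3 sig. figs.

μ_min ≈ 0.137

For this body I = (2/5)MR², i.e. k = I/(MR²) = 0.4.
Along the incline Mg sinθ − f = Ma, and torque about the center fR = Iα = kMR²(a/R) gives f = kMa.
These give a = g sinθ/(1+k) and the required friction f = kMg sinθ/(1+k).
With N = Mg cosθ, the no-slip condition f ≤ μN gives μ_min = f/N = k tanθ/(1+k).
μ_min = 0.4 × tan25.6° / 1.4 ≈ 0.137.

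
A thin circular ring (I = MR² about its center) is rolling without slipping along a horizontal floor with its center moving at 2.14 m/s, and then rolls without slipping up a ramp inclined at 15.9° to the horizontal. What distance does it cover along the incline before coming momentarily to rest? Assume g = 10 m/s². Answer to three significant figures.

d ≈ 1.67 m

With I = MR², the ratio k = I/(MR²) is 1.
Pure rolling means v = ωR; then KE = ½Mv² + ½I(v/R)² = ½(1+k)Mv² = Mv².
Setting this equal to Mgh gives the vertical rise h = (1+k)v₀²/(2g) = 2×2.14²/(2×10) = 0.458 m.
Along the incline, d = h/sinθ = 0.458/sin15.9° ≈ 1.67 m.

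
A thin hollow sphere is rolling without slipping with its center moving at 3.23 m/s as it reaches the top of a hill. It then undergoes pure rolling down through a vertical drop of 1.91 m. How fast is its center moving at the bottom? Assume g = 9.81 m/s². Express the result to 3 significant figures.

With I = (2/3)MR², the ratio k = I/(MR²) is 2/3.
The rolling condition ω = v/R makes the rotational term ½I(v/R)² = ½kMv², so KE_total = ½(1+k)Mv² = (5/6)Mv².
Energy conservation: (5/6)Mv₀² + Mgh = (5/6)Mv², so v² = v₀² + 2gh/(1+k).
v = √(3.23² + 2×9.81×1.91/1.667) = √32.92 ≈ 5.74 m/s.

v ≈ 5.74 m/s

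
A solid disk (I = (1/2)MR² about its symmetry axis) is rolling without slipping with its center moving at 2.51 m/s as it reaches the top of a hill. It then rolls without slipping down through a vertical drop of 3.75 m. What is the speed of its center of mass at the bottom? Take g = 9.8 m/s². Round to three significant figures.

v ≈ 7.44 m/s

The moment of inertia is (1/2)MR², giving k ≡ I/(MR²) = 0.5.
Since it rolls without slipping, ω = v/R and KE = ½Mv² + ½Iω² = ½(1+k)Mv² = (3/4)Mv².
Energy conservation: (3/4)Mv₀² + Mgh = (3/4)Mv², so v² = v₀² + 2gh/(1+k).
v = √(2.51² + 2×9.8×3.75/1.5) = √55.3 ≈ 7.44 m/s.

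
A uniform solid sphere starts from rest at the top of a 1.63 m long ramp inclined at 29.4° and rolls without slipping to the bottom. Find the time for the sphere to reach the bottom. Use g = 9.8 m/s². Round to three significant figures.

The moment of inertia is (2/5)MR², giving k ≡ I/(MR²) = 0.4.
Along the incline Mg sinθ − f = Ma, and torque about the center fR = Iα = kMR²(a/R) gives f = kMa.
Hence a = g sinθ/(1+k) = 9.8×sin29.4°/1.4 = 3.436 m/s².
Starting from rest, L = ½at², so t = √(2L/a) = √(2×1.63/3.436) ≈ 0.974 s.

t ≈ 0.974 s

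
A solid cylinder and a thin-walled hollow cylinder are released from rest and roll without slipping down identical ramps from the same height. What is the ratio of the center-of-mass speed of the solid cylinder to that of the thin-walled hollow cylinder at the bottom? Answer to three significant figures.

Each satisfies Mgh = ½(1+k)Mv² with k = I/(MR²), so v ∝ 1/√(1+k).
For the solid cylinder k = 0.5; for the thin-walled hollow cylinder k = 1.
v₁/v₂ = √((1+k₂)/(1+k₁)) = √(2/1.5) ≈ 1.15.

v_ratio ≈ 1.15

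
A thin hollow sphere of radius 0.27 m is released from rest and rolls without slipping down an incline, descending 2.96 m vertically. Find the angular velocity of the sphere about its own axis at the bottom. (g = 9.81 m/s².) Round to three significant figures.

Here I = (2/3)MR², so the shape factor k = I/(MR²) = 2/3.
Pure rolling means v = ωR; then KE = ½Mv² + ½I(v/R)² = ½(1+k)Mv² = (5/6)Mv².
Energy conservation Mgh = ½(1+k)Mv² gives v = √(2gh/(1+k)) = √(2 × 9.81 × 2.96 / 1.667) = 5.903 m/s.
Then ω = v/R = 5.903 / 0.27 ≈ 21.9 rad/s.

ω ≈ 21.9 rad/s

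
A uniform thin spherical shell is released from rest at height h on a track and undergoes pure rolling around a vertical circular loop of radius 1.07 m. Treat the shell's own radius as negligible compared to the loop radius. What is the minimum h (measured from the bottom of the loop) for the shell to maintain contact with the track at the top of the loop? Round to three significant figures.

The moment of inertia is (2/3)MR², giving k ≡ I/(MR²) = 2/3.
At the top, contact is just lost when gravity alone supplies the centripetal force: Mg = Mv_top²/r, i.e. v_top² = gr.
With ω = v/R, the kinetic energy at speed v is ½(1+k)Mv² = (5/6)Mv².
Energy conservation from release (height h) to the top (height 2r): Mgh = Mg(2r) + (5/6)M·gr.
Thus h_min = 2r + (1+k)r/2 = r(2 + 1.667/2) = 1.07 × 2.833 ≈ 3.03 m.

h_min ≈ 3.03 m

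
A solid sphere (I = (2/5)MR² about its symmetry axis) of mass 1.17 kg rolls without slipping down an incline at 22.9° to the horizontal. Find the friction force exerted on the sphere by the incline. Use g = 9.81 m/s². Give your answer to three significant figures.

With I = (2/5)MR², the ratio k = I/(MR²) is 0.4.
Newton's second law down the slope: Mg sinθ − f = Ma. The torque equation fR = Iα (with α = a/R) gives f = kMa.
Combining, a = g sinθ/(1+k) and f = kMa = kMg sinθ/(1+k).
f = 0.4 × 1.17 × 9.81 × sin22.9° / 1.4 ≈ 1.28 N.

f ≈ 1.28 N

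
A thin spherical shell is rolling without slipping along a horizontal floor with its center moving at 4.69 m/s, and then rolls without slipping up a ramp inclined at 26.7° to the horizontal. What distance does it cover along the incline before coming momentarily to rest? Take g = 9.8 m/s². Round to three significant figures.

For this body I = (2/3)MR², i.e. k = I/(MR²) = 2/3.
Since it rolls without slipping, ω = v/R and KE = ½Mv² + ½Iω² = ½(1+k)Mv² = (5/6)Mv².
Setting this equal to Mgh gives the vertical rise h = (1+k)v₀²/(2g) = 1.667×4.69²/(2×9.8) = 1.87 m.
The distance along the slope is d = h/sinθ = 1.87/sin26.7° ≈ 4.16 m.

d ≈ 4.16 m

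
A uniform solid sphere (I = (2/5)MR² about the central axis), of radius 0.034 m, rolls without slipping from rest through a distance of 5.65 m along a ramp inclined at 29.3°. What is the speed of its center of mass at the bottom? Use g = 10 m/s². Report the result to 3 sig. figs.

v ≈ 6.28 m/s

For this body I = (2/5)MR², i.e. k = I/(MR²) = 0.4.
Rolling without slipping gives ω = v/R, so the total kinetic energy is ½Mv² + ½Iω² = ½(1+k)Mv² = (7/10)Mv².
The vertical drop is h = L sinθ = 5.65 × sin29.3° = 2.765 m.
Setting Mgh = (7/10)Mv² gives v = √(2gh/(1+k)) = √(2·10·2.765/1.4) ≈ 6.28 m/s.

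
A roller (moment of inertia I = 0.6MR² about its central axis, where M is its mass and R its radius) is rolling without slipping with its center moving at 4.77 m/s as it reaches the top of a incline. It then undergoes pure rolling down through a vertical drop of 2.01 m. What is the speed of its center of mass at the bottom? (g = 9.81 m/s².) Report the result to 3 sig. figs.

v ≈ 6.88 m/s

For this body I = 0.6MR², i.e. k = I/(MR²) = 0.6.
Pure rolling means v = ωR; then KE = ½Mv² + ½I(v/R)² = ½(1+k)Mv² = (4/5)Mv².
Conserving energy between top and bottom: (4/5)Mv² = (4/5)Mv₀² + Mgh, hence v² = v₀² + 2gh/(1+k).
v = √(4.77² + 2×9.81×2.01/1.6) = √47.4 ≈ 6.88 m/s.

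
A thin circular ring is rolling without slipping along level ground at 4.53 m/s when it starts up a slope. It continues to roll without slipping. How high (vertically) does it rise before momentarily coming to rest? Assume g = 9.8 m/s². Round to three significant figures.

h ≈ 2.09 m

Here I = MR², so the shape factor k = I/(MR²) = 1.
Rolling without slipping gives ω = v/R, so the total kinetic energy is ½Mv² + ½Iω² = ½(1+k)Mv² = Mv².
At the top the kinetic energy is zero, so Mv₀² = Mgh.
Thus h = (1+k)v₀²/(2g) = 2 × 4.53² / (2 × 9.8) ≈ 2.09 m.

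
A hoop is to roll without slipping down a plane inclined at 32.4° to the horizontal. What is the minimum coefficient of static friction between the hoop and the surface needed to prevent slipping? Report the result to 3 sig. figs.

μ_min ≈ 0.317

The moment of inertia is MR², giving k ≡ I/(MR²) = 1.
Newton's second law down the slope: Mg sinθ − f = Ma. The torque equation fR = Iα (with α = a/R) gives f = kMa.
These give a = g sinθ/(1+k) and the required friction f = kMg sinθ/(1+k).
With N = Mg cosθ, the no-slip condition f ≤ μN gives μ_min = f/N = k tanθ/(1+k).
μ_min = 1 × tan32.4° / 2 ≈ 0.317.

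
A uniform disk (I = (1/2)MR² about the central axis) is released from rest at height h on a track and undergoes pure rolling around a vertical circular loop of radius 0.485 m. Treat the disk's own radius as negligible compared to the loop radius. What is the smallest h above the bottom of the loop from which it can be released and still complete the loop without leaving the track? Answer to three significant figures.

The moment of inertia is (1/2)MR², giving k ≡ I/(MR²) = 0.5.
At the top of the loop, the minimum-contact condition is Mg = Mv_top²/r, so v_top² = gr.
With ω = v/R, the kinetic energy at speed v is ½(1+k)Mv² = (3/4)Mv².
Energy conservation from release (height h) to the top (height 2r): Mgh = Mg(2r) + (3/4)M·gr.
Thus h_min = 2r + (1+k)r/2 = r(2 + 1.5/2) = 0.485 × 2.75 ≈ 1.33 m.

h_min ≈ 1.33 m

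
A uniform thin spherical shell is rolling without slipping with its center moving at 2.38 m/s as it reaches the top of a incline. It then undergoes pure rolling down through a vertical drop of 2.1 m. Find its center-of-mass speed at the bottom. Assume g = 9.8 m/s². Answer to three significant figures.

v ≈ 5.51 m/s

Here I = (2/3)MR², so the shape factor k = I/(MR²) = 2/3.
Pure rolling means v = ωR; then KE = ½Mv² + ½I(v/R)² = ½(1+k)Mv² = (5/6)Mv².
Conserving energy between top and bottom: (5/6)Mv² = (5/6)Mv₀² + Mgh, hence v² = v₀² + 2gh/(1+k).
v = √(2.38² + 2×9.8×2.1/1.667) = √30.36 ≈ 5.51 m/s.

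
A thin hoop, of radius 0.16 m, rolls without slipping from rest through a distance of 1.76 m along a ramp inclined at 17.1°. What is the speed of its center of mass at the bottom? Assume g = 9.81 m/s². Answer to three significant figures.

v ≈ 2.25 m/s

With I = MR², the ratio k = I/(MR²) is 1.
Pure rolling means v = ωR; then KE = ½Mv² + ½I(v/R)² = ½(1+k)Mv² = Mv².
The vertical drop is h = L sinθ = 1.76 × sin17.1° = 0.5175 m.
Setting Mgh = Mv² gives v = √(2gh/(1+k)) = √(2·9.81·0.5175/2) ≈ 2.25 m/s.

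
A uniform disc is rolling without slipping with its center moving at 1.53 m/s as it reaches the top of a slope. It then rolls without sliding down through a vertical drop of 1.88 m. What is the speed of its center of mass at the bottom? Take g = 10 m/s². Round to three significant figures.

v ≈ 5.24 m/s

Here I = (1/2)MR², so the shape factor k = I/(MR²) = 0.5.
Pure rolling means v = ωR; then KE = ½Mv² + ½I(v/R)² = ½(1+k)Mv² = (3/4)Mv².
Conserving energy between top and bottom: (3/4)Mv² = (3/4)Mv₀² + Mgh, hence v² = v₀² + 2gh/(1+k).
v = √(1.53² + 2×10×1.88/1.5) = √27.41 ≈ 5.24 m/s.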